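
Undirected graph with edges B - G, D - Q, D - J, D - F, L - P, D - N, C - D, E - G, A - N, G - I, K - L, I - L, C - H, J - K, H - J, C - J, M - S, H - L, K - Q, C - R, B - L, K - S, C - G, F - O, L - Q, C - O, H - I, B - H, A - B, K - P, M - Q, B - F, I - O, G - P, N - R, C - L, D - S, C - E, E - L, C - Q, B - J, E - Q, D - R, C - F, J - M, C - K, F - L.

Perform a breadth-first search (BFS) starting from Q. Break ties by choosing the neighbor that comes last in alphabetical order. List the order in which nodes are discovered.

Q, M, L, K, E, D, C, S, J, P, I, H, F, B, G, R, N, O, A

Visit Q; enqueue M, L, K, E, D, C → queue [M, L, K, E, D, C]
Visit M; enqueue S, J → queue [L, K, E, D, C, S, J]
Visit L; enqueue P, I, H, F, B → queue [K, E, D, C, S, J, P, I, H, F, B]
Visit K → queue [E, D, C, S, J, P, I, H, F, B]
Visit E; enqueue G → queue [D, C, S, J, P, I, H, F, B, G]
Visit D; enqueue R, N → queue [C, S, J, P, I, H, F, B, G, R, N]
Visit C; enqueue O → queue [S, J, P, I, H, F, B, G, R, N, O]
Visit S → queue [J, P, I, H, F, B, G, R, N, O]
Visit J → queue [P, I, H, F, B, G, R, N, O]
Visit P → queue [I, H, F, B, G, R, N, O]
Visit I → queue [H, F, B, G, R, N, O]
Visit H → queue [F, B, G, R, N, O]
Visit F → queue [B, G, R, N, O]
Visit B; enqueue A → queue [G, R, N, O, A]
Visit G → queue [R, N, O, A]
Visit R → queue [N, O, A]
Visit N → queue [O, A]
Visit O → queue [A]
Visit A → queue []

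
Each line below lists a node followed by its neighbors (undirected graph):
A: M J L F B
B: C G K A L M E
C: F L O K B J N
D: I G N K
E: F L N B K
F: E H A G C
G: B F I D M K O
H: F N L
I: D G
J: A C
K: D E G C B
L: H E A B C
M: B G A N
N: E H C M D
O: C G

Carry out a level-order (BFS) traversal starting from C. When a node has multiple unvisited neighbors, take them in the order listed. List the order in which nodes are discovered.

Visit C; enqueue F, L, O, K, B, J, N → queue [F, L, O, K, B, J, N]
Visit F; enqueue E, H, A, G → queue [L, O, K, B, J, N, E, H, A, G]
Visit L → queue [O, K, B, J, N, E, H, A, G]
Visit O → queue [K, B, J, N, E, H, A, G]
Visit K; enqueue D → queue [B, J, N, E, H, A, G, D]
Visit B; enqueue M → queue [J, N, E, H, A, G, D, M]
Visit J → queue [N, E, H, A, G, D, M]
Visit N → queue [E, H, A, G, D, M]
Visit E → queue [H, A, G, D, M]
Visit H → queue [A, G, D, M]
Visit A → queue [G, D, M]
Visit G; enqueue I → queue [D, M, I]
Visit D → queue [M, I]
Visit M → queue [I]
Visit I → queue []

C, F, L, O, K, B, J, N, E, H, A, G, D, M, I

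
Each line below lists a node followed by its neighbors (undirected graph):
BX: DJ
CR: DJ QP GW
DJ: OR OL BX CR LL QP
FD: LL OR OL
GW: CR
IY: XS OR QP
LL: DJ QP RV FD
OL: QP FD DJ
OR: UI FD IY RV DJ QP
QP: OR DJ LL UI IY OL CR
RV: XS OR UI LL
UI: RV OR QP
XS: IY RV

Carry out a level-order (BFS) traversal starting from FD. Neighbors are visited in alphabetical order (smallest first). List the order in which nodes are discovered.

Visit FD; enqueue LL, OL, OR → queue [LL, OL, OR]
Visit LL; enqueue DJ, QP, RV → queue [OL, OR, DJ, QP, RV]
Visit OL → queue [OR, DJ, QP, RV]
Visit OR; enqueue IY, UI → queue [DJ, QP, RV, IY, UI]
Visit DJ; enqueue BX, CR → queue [QP, RV, IY, UI, BX, CR]
Visit QP → queue [RV, IY, UI, BX, CR]
Visit RV; enqueue XS → queue [IY, UI, BX, CR, XS]
Visit IY → queue [UI, BX, CR, XS]
Visit UI → queue [BX, CR, XS]
Visit BX → queue [CR, XS]
Visit CR; enqueue GW → queue [XS, GW]
Visit XS → queue [GW]
Visit GW → queue []

FD -> LL -> OL -> OR -> DJ -> QP -> RV -> IY -> UI -> BX -> CR -> XS -> GW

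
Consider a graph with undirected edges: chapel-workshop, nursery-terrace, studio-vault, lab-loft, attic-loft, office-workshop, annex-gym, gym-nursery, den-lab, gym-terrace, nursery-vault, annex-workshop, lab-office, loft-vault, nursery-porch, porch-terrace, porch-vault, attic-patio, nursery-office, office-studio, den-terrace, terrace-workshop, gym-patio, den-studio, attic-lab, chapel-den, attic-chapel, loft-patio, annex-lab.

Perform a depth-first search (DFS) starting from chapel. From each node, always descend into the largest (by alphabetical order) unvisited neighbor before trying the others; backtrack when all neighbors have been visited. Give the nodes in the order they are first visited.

Visit chapel
chapel → workshop
workshop → terrace
terrace → porch
porch → vault
vault → studio
studio → office
office → nursery
nursery → gym
gym → patio
patio → loft
loft → lab
lab → den
lab → attic
lab → annex

chapel -> workshop -> terrace -> porch -> vault -> studio -> office -> nursery -> gym -> patio -> loft -> lab -> den -> attic -> annex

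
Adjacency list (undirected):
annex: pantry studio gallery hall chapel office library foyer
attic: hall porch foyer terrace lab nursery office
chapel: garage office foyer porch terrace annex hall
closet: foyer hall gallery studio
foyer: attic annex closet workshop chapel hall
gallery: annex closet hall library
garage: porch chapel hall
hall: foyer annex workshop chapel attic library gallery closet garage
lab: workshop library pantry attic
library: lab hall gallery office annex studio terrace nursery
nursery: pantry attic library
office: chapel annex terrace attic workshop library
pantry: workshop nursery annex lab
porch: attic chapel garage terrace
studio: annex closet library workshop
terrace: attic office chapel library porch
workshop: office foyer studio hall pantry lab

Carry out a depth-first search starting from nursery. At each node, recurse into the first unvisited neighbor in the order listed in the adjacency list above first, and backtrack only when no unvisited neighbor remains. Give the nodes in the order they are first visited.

nursery pantry workshop office chapel garage porch attic hall foyer annex studio closet gallery library lab terrace

Visit nursery
nursery → pantry
pantry → workshop
workshop → office
office → chapel
chapel → garage
garage → porch
porch → attic
attic → hall
hall → foyer
foyer → annex
annex → studio
studio → closet
closet → gallery
gallery → library
library → lab
library → terrace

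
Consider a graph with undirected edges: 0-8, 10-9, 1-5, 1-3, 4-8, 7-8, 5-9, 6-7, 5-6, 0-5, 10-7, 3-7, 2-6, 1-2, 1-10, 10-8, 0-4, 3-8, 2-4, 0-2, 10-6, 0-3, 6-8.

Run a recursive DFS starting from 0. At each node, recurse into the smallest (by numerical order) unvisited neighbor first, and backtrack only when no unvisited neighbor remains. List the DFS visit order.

Visit 0
0 → 2
2 → 1
1 → 3
3 → 7
7 → 6
6 → 5
5 → 9
9 → 10
10 → 8
8 → 4

0 -> 2 -> 1 -> 3 -> 7 -> 6 -> 5 -> 9 -> 10 -> 8 -> 4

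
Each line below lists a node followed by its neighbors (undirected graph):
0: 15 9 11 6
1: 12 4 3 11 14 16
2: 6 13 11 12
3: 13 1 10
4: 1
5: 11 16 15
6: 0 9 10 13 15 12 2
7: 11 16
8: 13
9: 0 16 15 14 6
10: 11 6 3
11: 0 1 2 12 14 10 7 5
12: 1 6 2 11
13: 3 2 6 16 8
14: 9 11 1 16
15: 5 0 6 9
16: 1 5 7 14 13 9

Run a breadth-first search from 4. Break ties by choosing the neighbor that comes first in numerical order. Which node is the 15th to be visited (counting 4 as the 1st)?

Visit 4; enqueue 1 → queue [1]
Visit 1; enqueue 3, 11, 12, 14, 16 → queue [3, 11, 12, 14, 16]
Visit 3; enqueue 10, 13 → queue [11, 12, 14, 16, 10, 13]
Visit 11; enqueue 0, 2, 5, 7 → queue [12, 14, 16, 10, 13, 0, 2, 5, 7]
Visit 12; enqueue 6 → queue [14, 16, 10, 13, 0, 2, 5, 7, 6]
Visit 14; enqueue 9 → queue [16, 10, 13, 0, 2, 5, 7, 6, 9]
Visit 16 → queue [10, 13, 0, 2, 5, 7, 6, 9]
Visit 10 → queue [13, 0, 2, 5, 7, 6, 9]
Visit 13; enqueue 8 → queue [0, 2, 5, 7, 6, 9, 8]
Visit 0; enqueue 15 → queue [2, 5, 7, 6, 9, 8, 15]
Visit 2 → queue [5, 7, 6, 9, 8, 15]
Visit 5 → queue [7, 6, 9, 8, 15]
Visit 7 → queue [6, 9, 8, 15]
Visit 6 → queue [9, 8, 15]
Visit 9 → queue [8, 15]
Visit 8 → queue [15]
Visit 15 → queue []

Visit order: 4, 1, 3, 11, 12, 14, 16, 10, 13, 0, 2, 5, 7, 6, 9, 8, 15

9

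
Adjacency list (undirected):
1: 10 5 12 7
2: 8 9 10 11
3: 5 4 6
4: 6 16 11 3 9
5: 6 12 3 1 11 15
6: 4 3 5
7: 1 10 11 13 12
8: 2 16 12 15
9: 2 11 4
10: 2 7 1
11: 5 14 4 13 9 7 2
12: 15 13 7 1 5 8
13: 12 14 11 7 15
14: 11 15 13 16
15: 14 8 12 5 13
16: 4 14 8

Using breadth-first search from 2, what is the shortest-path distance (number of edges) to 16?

2

Level 0: 2
Level 1: 8, 9, 10, 11
Level 2: 1, 4, 5, 7, 12, 13, 14, 15, 16
Level 3: 3, 6
16 first appears at level 2.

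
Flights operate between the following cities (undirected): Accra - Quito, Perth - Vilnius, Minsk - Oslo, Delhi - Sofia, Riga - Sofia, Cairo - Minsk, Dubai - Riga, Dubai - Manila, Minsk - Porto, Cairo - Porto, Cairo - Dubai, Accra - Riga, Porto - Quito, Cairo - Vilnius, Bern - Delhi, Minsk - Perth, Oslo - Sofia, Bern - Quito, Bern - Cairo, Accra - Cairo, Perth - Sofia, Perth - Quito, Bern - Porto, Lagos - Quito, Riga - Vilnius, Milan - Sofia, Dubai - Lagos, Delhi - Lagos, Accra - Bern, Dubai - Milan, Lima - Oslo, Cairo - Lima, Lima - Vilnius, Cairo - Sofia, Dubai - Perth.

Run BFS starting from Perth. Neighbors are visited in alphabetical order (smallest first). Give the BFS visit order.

Visit Perth; enqueue Dubai, Minsk, Quito, Sofia, Vilnius → queue [Dubai, Minsk, Quito, Sofia, Vilnius]
Visit Dubai; enqueue Cairo, Lagos, Manila, Milan, Riga → queue [Minsk, Quito, Sofia, Vilnius, Cairo, Lagos, Manila, Milan, Riga]
Visit Minsk; enqueue Oslo, Porto → queue [Quito, Sofia, Vilnius, Cairo, Lagos, Manila, Milan, Riga, Oslo, Porto]
Visit Quito; enqueue Accra, Bern → queue [Sofia, Vilnius, Cairo, Lagos, Manila, Milan, Riga, Oslo, Porto, Accra, Bern]
Visit Sofia; enqueue Delhi → queue [Vilnius, Cairo, Lagos, Manila, Milan, Riga, Oslo, Porto, Accra, Bern, Delhi]
Visit Vilnius; enqueue Lima → queue [Cairo, Lagos, Manila, Milan, Riga, Oslo, Porto, Accra, Bern, Delhi, Lima]
Visit Cairo → queue [Lagos, Manila, Milan, Riga, Oslo, Porto, Accra, Bern, Delhi, Lima]
Visit Lagos → queue [Manila, Milan, Riga, Oslo, Porto, Accra, Bern, Delhi, Lima]
Visit Manila → queue [Milan, Riga, Oslo, Porto, Accra, Bern, Delhi, Lima]
Visit Milan → queue [Riga, Oslo, Porto, Accra, Bern, Delhi, Lima]
Visit Riga → queue [Oslo, Porto, Accra, Bern, Delhi, Lima]
Visit Oslo → queue [Porto, Accra, Bern, Delhi, Lima]
Visit Porto → queue [Accra, Bern, Delhi, Lima]
Visit Accra → queue [Bern, Delhi, Lima]
Visit Bern → queue [Delhi, Lima]
Visit Delhi → queue [Lima]
Visit Lima → queue []

Perth, Dubai, Minsk, Quito, Sofia, Vilnius, Cairo, Lagos, Manila, Milan, Riga, Oslo, Porto, Accra, Bern, Delhi, Lima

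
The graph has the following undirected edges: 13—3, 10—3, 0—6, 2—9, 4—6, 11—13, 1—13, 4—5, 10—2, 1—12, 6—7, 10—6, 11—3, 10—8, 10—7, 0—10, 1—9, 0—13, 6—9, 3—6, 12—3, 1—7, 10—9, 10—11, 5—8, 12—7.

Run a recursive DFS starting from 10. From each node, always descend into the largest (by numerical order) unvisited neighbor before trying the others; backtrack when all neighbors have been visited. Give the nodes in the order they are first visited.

Visit 10
10 → 11
11 → 13
13 → 3
3 → 12
12 → 7
7 → 6
6 → 9
9 → 2
9 → 1
6 → 4
4 → 5
5 → 8
6 → 0

10 → 11 → 13 → 3 → 12 → 7 → 6 → 9 → 2 → 1 → 4 → 5 → 8 → 0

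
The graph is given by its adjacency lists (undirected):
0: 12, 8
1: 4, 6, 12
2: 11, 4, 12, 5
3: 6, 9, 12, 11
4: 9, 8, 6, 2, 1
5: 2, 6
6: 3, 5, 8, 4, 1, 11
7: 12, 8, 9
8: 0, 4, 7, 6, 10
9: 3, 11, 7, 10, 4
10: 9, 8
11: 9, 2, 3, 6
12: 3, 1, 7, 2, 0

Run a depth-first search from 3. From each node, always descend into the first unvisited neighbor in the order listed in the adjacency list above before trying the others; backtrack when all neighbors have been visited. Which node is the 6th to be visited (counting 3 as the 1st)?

Visit 3
3 → 6
6 → 5
5 → 2
2 → 11
11 → 9
9 → 7
7 → 12
12 → 1
1 → 4
4 → 8
8 → 0
8 → 10

Visit order: 3, 6, 5, 2, 11, 9, 7, 12, 1, 4, 8, 0, 10

9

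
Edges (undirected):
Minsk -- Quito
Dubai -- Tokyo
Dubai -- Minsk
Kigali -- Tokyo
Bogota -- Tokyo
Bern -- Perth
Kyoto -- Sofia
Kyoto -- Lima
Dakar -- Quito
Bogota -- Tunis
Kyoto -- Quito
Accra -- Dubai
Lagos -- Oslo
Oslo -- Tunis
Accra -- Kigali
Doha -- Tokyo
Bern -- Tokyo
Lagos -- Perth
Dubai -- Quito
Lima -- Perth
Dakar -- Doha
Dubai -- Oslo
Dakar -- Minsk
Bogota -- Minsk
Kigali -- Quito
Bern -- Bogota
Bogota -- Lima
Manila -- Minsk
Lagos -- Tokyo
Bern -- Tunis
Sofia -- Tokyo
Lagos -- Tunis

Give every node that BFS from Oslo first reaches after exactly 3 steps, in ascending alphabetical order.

Dakar, Doha, Kigali, Kyoto, Lima, Manila, Sofia

Level 0: Oslo
Level 1: Dubai, Lagos, Tunis
Level 2: Accra, Bern, Bogota, Minsk, Perth, Quito, Tokyo
Level 3: Dakar, Doha, Kigali, Kyoto, Lima, Manila, Sofia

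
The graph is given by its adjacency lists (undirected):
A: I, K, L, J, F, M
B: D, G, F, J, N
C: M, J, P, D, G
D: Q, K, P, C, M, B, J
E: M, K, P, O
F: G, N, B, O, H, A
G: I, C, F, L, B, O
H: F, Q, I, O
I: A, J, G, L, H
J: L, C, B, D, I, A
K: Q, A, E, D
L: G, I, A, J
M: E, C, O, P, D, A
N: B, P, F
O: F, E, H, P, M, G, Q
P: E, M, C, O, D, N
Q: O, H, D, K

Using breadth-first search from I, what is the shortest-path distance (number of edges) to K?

Level 0: I
Level 1: A, G, H, J, L
Level 2: B, C, D, F, K, M, O, Q
Level 3: E, N, P
K first appears at level 2.

2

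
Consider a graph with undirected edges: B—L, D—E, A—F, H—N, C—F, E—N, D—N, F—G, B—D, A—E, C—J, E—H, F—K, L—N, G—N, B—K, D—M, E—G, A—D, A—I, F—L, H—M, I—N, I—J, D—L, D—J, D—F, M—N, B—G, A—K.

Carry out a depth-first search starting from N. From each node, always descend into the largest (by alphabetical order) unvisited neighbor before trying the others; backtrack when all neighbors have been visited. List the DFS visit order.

N, M, H, E, G, F, L, D, J, I, A, K, B, C

Visit N
N → M
M → H
H → E
E → G
G → F
F → L
L → D
D → J
J → I
I → A
A → K
K → B
J → C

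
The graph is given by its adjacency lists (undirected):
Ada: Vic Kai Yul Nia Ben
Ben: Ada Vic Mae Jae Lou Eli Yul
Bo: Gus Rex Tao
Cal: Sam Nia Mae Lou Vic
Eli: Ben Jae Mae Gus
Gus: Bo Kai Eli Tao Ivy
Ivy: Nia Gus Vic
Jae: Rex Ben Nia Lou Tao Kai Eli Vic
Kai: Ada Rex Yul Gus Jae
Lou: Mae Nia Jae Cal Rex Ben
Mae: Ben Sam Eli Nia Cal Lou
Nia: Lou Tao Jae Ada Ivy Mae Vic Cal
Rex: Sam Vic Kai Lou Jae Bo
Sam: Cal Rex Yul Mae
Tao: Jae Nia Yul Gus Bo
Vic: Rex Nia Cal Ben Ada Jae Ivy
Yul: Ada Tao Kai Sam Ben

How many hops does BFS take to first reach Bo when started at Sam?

Level 0: Sam
Level 1: Cal, Mae, Rex, Yul
Level 2: Ada, Ben, Bo, Eli, Jae, Kai, Lou, Nia, Tao, Vic
Level 3: Gus, Ivy
Bo first appears at level 2.

2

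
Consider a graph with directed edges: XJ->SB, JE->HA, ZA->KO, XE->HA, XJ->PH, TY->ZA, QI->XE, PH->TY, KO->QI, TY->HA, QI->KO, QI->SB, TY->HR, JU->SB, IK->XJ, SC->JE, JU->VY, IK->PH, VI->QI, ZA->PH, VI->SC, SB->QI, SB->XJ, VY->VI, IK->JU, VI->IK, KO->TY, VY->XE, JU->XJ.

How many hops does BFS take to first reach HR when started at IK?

3

Level 0: IK
Level 1: JU, PH, XJ
Level 2: SB, TY, VY
Level 3: HA, HR, QI, VI, XE, ZA
Level 4: KO, SC
Level 5: JE
HR first appears at level 3.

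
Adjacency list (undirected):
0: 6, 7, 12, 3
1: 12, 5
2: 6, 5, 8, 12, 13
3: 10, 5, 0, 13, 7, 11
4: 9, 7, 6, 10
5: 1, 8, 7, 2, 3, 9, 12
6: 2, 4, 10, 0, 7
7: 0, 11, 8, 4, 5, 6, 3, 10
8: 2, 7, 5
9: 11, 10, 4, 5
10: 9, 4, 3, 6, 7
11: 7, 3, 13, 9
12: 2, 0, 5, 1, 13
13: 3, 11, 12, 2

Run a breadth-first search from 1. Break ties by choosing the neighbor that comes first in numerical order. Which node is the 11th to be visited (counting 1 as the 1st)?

6

Visit 1; enqueue 5, 12 → queue [5, 12]
Visit 5; enqueue 2, 3, 7, 8, 9 → queue [12, 2, 3, 7, 8, 9]
Visit 12; enqueue 0, 13 → queue [2, 3, 7, 8, 9, 0, 13]
Visit 2; enqueue 6 → queue [3, 7, 8, 9, 0, 13, 6]
Visit 3; enqueue 10, 11 → queue [7, 8, 9, 0, 13, 6, 10, 11]
Visit 7; enqueue 4 → queue [8, 9, 0, 13, 6, 10, 11, 4]
Visit 8 → queue [9, 0, 13, 6, 10, 11, 4]
Visit 9 → queue [0, 13, 6, 10, 11, 4]
Visit 0 → queue [13, 6, 10, 11, 4]
Visit 13 → queue [6, 10, 11, 4]
Visit 6 → queue [10, 11, 4]
Visit 10 → queue [11, 4]
Visit 11 → queue [4]
Visit 4 → queue []

Visit order: 1, 5, 12, 2, 3, 7, 8, 9, 0, 13, 6, 10, 11, 4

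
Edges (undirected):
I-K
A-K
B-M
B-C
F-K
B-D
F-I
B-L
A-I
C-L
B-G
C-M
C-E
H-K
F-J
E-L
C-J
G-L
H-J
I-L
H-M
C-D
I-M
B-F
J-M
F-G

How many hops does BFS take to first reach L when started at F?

Level 0: F
Level 1: B, G, I, J, K
Level 2: A, C, D, H, L, M
Level 3: E
L first appears at level 2.

2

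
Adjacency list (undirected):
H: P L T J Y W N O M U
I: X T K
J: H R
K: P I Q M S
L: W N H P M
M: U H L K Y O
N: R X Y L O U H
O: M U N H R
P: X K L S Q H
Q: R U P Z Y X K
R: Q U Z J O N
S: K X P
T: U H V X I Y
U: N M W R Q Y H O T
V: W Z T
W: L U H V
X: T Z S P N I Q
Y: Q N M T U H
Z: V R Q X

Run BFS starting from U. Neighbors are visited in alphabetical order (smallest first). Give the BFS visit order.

U -> H -> M -> N -> O -> Q -> R -> T -> W -> Y -> J -> L -> P -> K -> X -> Z -> I -> V -> S

Visit U; enqueue H, M, N, O, Q, R, T, W, Y → queue [H, M, N, O, Q, R, T, W, Y]
Visit H; enqueue J, L, P → queue [M, N, O, Q, R, T, W, Y, J, L, P]
Visit M; enqueue K → queue [N, O, Q, R, T, W, Y, J, L, P, K]
Visit N; enqueue X → queue [O, Q, R, T, W, Y, J, L, P, K, X]
Visit O → queue [Q, R, T, W, Y, J, L, P, K, X]
Visit Q; enqueue Z → queue [R, T, W, Y, J, L, P, K, X, Z]
Visit R → queue [T, W, Y, J, L, P, K, X, Z]
Visit T; enqueue I, V → queue [W, Y, J, L, P, K, X, Z, I, V]
Visit W → queue [Y, J, L, P, K, X, Z, I, V]
Visit Y → queue [J, L, P, K, X, Z, I, V]
Visit J → queue [L, P, K, X, Z, I, V]
Visit L → queue [P, K, X, Z, I, V]
Visit P; enqueue S → queue [K, X, Z, I, V, S]
Visit K → queue [X, Z, I, V, S]
Visit X → queue [Z, I, V, S]
Visit Z → queue [I, V, S]
Visit I → queue [V, S]
Visit V → queue [S]
Visit S → queue []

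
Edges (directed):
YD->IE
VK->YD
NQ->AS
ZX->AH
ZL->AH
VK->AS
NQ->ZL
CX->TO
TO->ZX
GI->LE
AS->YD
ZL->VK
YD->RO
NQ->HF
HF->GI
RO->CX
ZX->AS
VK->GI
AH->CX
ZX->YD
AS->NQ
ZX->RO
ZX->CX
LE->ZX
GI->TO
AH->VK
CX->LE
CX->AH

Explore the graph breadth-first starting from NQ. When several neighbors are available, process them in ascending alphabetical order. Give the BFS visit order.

NQ, AS, HF, ZL, YD, GI, AH, VK, IE, RO, LE, TO, CX, ZX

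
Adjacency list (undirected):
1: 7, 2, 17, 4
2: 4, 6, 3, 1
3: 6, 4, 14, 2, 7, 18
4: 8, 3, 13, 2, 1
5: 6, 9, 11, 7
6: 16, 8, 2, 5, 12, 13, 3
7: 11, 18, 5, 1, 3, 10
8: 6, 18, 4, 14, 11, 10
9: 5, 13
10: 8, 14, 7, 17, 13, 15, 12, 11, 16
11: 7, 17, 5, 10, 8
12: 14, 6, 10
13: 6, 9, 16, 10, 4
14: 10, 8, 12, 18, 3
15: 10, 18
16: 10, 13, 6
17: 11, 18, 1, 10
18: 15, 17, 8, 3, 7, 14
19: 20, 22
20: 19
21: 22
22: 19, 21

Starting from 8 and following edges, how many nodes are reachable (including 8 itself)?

18

BFS from 8 visits: 8, 4, 6, 10, 11, 14, 18, 1, 2, 3, 13, 5, 12, 16, 7, 15, 17, 9
Reachable nodes: 18 of 22 total.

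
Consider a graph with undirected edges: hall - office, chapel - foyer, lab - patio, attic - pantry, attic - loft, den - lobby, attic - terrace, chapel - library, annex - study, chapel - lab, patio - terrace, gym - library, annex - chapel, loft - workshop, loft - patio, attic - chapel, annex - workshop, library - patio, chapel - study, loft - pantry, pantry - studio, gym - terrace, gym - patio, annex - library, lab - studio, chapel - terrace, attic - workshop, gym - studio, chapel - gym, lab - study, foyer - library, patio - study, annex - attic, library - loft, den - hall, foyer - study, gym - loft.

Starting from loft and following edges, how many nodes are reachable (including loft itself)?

14

BFS from loft visits: loft, attic, gym, library, pantry, patio, workshop, annex, chapel, terrace, studio, foyer, lab, study
Reachable nodes: 14 of 18 total.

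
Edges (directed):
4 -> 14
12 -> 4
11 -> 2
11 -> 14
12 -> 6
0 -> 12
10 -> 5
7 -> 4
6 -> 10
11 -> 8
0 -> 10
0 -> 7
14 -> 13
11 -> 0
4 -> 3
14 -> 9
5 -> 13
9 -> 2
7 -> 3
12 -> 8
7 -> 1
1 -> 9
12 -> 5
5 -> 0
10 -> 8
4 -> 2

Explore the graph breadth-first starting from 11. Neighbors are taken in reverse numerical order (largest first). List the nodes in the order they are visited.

Visit 11; enqueue 14, 8, 2, 0 → queue [14, 8, 2, 0]
Visit 14; enqueue 13, 9 → queue [8, 2, 0, 13, 9]
Visit 8 → queue [2, 0, 13, 9]
Visit 2 → queue [0, 13, 9]
Visit 0; enqueue 12, 10, 7 → queue [13, 9, 12, 10, 7]
Visit 13 → queue [9, 12, 10, 7]
Visit 9 → queue [12, 10, 7]
Visit 12; enqueue 6, 5, 4 → queue [10, 7, 6, 5, 4]
Visit 10 → queue [7, 6, 5, 4]
Visit 7; enqueue 3, 1 → queue [6, 5, 4, 3, 1]
Visit 6 → queue [5, 4, 3, 1]
Visit 5 → queue [4, 3, 1]
Visit 4 → queue [3, 1]
Visit 3 → queue [1]
Visit 1 → queue []

11 → 14 → 8 → 2 → 0 → 13 → 9 → 12 → 10 → 7 → 6 → 5 → 4 → 3 → 1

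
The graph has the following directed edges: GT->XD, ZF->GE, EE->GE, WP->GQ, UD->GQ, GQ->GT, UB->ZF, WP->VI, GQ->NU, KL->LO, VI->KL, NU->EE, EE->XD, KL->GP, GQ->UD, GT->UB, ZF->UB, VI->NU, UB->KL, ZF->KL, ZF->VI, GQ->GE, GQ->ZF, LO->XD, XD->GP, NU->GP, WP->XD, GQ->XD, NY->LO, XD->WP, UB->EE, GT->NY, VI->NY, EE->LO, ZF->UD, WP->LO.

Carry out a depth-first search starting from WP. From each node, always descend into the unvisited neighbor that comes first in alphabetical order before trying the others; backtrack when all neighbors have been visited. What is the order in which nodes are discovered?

WP -> GQ -> GE -> GT -> NY -> LO -> XD -> GP -> UB -> EE -> KL -> ZF -> UD -> VI -> NU

Visit WP
WP → GQ
GQ → GE
GQ → GT
GT → NY
NY → LO
LO → XD
XD → GP
GT → UB
UB → EE
UB → KL
UB → ZF
ZF → UD
ZF → VI
VI → NU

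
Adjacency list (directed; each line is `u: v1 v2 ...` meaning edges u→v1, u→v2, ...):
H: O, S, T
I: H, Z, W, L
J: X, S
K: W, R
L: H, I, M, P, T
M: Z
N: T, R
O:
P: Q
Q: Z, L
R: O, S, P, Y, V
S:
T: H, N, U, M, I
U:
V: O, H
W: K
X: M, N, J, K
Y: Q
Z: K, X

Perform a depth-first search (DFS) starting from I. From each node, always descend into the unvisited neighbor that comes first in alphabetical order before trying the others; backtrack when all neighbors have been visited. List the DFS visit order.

Visit I
I → H
H → O
H → S
H → T
T → M
M → Z
Z → K
K → R
R → P
P → Q
Q → L
R → V
R → Y
K → W
Z → X
X → J
X → N
T → U

I, H, O, S, T, M, Z, K, R, P, Q, L, V, Y, W, X, J, N, U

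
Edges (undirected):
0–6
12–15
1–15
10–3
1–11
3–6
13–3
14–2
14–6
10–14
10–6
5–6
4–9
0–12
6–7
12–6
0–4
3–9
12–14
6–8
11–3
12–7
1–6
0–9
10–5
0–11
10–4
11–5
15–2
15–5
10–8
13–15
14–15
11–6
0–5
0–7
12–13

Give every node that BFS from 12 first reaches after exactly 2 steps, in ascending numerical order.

1, 2, 3, 4, 5, 8, 9, 10, 11

Level 0: 12
Level 1: 0, 6, 7, 13, 14, 15
Level 2: 1, 2, 3, 4, 5, 8, 9, 10, 11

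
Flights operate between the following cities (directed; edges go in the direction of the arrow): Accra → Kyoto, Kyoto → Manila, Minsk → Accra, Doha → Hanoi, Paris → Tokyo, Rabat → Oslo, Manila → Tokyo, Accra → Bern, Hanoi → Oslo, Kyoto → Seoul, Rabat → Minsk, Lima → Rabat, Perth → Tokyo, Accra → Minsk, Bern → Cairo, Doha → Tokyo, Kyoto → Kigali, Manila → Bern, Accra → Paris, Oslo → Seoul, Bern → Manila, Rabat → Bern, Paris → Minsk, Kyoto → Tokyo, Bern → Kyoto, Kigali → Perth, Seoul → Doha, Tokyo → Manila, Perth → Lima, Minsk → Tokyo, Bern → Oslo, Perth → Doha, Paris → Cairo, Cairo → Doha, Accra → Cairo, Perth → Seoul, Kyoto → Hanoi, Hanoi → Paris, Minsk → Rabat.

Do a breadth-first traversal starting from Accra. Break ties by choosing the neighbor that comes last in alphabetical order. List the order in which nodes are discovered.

Accra -> Paris -> Minsk -> Kyoto -> Cairo -> Bern -> Tokyo -> Rabat -> Seoul -> Manila -> Kigali -> Hanoi -> Doha -> Oslo -> Perth -> Lima

Visit Accra; enqueue Paris, Minsk, Kyoto, Cairo, Bern → queue [Paris, Minsk, Kyoto, Cairo, Bern]
Visit Paris; enqueue Tokyo → queue [Minsk, Kyoto, Cairo, Bern, Tokyo]
Visit Minsk; enqueue Rabat → queue [Kyoto, Cairo, Bern, Tokyo, Rabat]
Visit Kyoto; enqueue Seoul, Manila, Kigali, Hanoi → queue [Cairo, Bern, Tokyo, Rabat, Seoul, Manila, Kigali, Hanoi]
Visit Cairo; enqueue Doha → queue [Bern, Tokyo, Rabat, Seoul, Manila, Kigali, Hanoi, Doha]
Visit Bern; enqueue Oslo → queue [Tokyo, Rabat, Seoul, Manila, Kigali, Hanoi, Doha, Oslo]
Visit Tokyo → queue [Rabat, Seoul, Manila, Kigali, Hanoi, Doha, Oslo]
Visit Rabat → queue [Seoul, Manila, Kigali, Hanoi, Doha, Oslo]
Visit Seoul → queue [Manila, Kigali, Hanoi, Doha, Oslo]
Visit Manila → queue [Kigali, Hanoi, Doha, Oslo]
Visit Kigali; enqueue Perth → queue [Hanoi, Doha, Oslo, Perth]
Visit Hanoi → queue [Doha, Oslo, Perth]
Visit Doha → queue [Oslo, Perth]
Visit Oslo → queue [Perth]
Visit Perth; enqueue Lima → queue [Lima]
Visit Lima → queue []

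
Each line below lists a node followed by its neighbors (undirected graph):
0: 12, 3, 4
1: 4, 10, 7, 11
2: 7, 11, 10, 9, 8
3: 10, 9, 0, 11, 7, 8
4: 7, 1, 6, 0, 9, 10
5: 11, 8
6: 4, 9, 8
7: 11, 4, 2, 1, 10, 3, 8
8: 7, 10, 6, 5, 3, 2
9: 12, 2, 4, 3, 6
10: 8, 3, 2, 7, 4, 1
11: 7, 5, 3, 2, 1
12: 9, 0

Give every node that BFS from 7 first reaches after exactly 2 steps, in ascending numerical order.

0, 5, 6, 9

Level 0: 7
Level 1: 1, 2, 3, 4, 8, 10, 11
Level 2: 0, 5, 6, 9
Level 3: 12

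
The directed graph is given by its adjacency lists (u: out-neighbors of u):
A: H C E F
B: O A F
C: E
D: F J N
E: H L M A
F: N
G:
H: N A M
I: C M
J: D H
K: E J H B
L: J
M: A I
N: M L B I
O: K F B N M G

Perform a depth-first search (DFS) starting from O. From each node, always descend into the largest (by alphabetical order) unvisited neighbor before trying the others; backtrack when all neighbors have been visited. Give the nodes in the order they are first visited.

O N M I C E L J H A F D B K G

Visit O
O → N
N → M
M → I
I → C
C → E
E → L
L → J
J → H
H → A
A → F
J → D
N → B
O → K
O → G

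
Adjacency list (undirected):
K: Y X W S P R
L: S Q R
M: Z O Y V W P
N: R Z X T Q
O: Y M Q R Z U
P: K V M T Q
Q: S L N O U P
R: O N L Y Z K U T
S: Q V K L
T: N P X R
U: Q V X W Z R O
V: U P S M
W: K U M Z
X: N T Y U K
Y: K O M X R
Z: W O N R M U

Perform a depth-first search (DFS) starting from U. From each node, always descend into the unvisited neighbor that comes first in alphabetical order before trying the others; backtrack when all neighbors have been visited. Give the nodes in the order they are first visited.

Visit U
U → O
O → M
M → P
P → K
K → R
R → L
L → Q
Q → N
N → T
T → X
X → Y
N → Z
Z → W
Q → S
S → V

U → O → M → P → K → R → L → Q → N → T → X → Y → Z → W → S → V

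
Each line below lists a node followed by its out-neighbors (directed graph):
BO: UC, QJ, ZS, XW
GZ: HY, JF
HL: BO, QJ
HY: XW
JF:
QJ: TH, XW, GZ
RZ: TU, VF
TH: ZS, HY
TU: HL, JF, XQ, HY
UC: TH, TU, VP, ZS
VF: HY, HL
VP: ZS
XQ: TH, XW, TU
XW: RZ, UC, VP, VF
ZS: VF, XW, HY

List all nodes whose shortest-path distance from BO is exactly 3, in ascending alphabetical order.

Level 0: BO
Level 1: QJ, UC, XW, ZS
Level 2: GZ, HY, RZ, TH, TU, VF, VP
Level 3: HL, JF, XQ

HL, JF, XQ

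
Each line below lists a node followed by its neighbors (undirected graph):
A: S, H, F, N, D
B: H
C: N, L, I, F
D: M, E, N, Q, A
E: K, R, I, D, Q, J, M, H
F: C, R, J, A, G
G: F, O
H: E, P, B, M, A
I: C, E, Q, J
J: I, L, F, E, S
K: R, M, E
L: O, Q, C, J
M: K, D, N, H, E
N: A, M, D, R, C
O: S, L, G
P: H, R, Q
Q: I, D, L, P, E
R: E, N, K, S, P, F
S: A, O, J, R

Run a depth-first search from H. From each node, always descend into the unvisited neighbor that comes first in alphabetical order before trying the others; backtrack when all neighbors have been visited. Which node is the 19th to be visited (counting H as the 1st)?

B

Visit H
H → A
A → D
D → E
E → I
I → C
C → F
F → G
G → O
O → L
L → J
J → S
S → R
R → K
K → M
M → N
R → P
P → Q
H → B

Visit order: H, A, D, E, I, C, F, G, O, L, J, S, R, K, M, N, P, Q, B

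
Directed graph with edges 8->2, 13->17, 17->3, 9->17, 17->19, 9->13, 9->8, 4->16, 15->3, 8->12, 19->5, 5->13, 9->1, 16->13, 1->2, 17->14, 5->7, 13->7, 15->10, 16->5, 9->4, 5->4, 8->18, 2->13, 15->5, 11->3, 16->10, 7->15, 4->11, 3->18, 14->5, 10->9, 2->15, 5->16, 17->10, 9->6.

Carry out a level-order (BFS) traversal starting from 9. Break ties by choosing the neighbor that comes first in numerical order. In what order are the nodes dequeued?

Visit 9; enqueue 1, 4, 6, 8, 13, 17 → queue [1, 4, 6, 8, 13, 17]
Visit 1; enqueue 2 → queue [4, 6, 8, 13, 17, 2]
Visit 4; enqueue 11, 16 → queue [6, 8, 13, 17, 2, 11, 16]
Visit 6 → queue [8, 13, 17, 2, 11, 16]
Visit 8; enqueue 12, 18 → queue [13, 17, 2, 11, 16, 12, 18]
Visit 13; enqueue 7 → queue [17, 2, 11, 16, 12, 18, 7]
Visit 17; enqueue 3, 10, 14, 19 → queue [2, 11, 16, 12, 18, 7, 3, 10, 14, 19]
Visit 2; enqueue 15 → queue [11, 16, 12, 18, 7, 3, 10, 14, 19, 15]
Visit 11 → queue [16, 12, 18, 7, 3, 10, 14, 19, 15]
Visit 16; enqueue 5 → queue [12, 18, 7, 3, 10, 14, 19, 15, 5]
Visit 12 → queue [18, 7, 3, 10, 14, 19, 15, 5]
Visit 18 → queue [7, 3, 10, 14, 19, 15, 5]
Visit 7 → queue [3, 10, 14, 19, 15, 5]
Visit 3 → queue [10, 14, 19, 15, 5]
Visit 10 → queue [14, 19, 15, 5]
Visit 14 → queue [19, 15, 5]
Visit 19 → queue [15, 5]
Visit 15 → queue [5]
Visit 5 → queue []

9 1 4 6 8 13 17 2 11 16 12 18 7 3 10 14 19 15 5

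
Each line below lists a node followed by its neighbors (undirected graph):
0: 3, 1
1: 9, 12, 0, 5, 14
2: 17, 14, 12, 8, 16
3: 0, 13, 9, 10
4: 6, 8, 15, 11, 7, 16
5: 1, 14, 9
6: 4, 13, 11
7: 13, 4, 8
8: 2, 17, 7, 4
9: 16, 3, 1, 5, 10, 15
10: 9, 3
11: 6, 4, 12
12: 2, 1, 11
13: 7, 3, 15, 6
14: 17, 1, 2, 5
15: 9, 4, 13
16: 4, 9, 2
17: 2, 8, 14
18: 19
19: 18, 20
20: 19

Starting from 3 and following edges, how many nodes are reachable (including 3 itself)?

BFS from 3 visits: 3, 0, 9, 10, 13, 1, 5, 15, 16, 6, 7, 12, 14, 4, 2, 11, 8, 17
Reachable nodes: 18 of 21 total.

18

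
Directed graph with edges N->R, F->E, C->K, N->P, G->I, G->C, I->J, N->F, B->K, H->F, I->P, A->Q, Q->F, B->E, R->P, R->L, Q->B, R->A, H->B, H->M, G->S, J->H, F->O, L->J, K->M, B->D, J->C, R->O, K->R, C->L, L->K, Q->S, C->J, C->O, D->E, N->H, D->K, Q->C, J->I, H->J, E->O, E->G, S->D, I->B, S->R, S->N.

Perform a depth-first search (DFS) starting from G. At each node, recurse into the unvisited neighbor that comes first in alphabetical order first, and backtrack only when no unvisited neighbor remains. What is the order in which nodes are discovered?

G C J H B D E O K M R A Q F S N P L I

Visit G
G → C
C → J
J → H
H → B
B → D
D → E
E → O
D → K
K → M
K → R
R → A
A → Q
Q → F
Q → S
S → N
N → P
R → L
J → I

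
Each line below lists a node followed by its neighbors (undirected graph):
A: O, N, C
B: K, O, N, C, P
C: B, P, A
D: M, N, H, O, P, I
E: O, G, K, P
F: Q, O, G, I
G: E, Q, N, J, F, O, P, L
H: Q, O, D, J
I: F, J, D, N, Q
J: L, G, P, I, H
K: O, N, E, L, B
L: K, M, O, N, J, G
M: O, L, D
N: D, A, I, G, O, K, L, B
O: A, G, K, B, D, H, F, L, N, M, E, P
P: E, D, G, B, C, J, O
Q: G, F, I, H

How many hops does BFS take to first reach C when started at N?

Level 0: N
Level 1: A, B, D, G, I, K, L, O
Level 2: C, E, F, H, J, M, P, Q
C first appears at level 2.

2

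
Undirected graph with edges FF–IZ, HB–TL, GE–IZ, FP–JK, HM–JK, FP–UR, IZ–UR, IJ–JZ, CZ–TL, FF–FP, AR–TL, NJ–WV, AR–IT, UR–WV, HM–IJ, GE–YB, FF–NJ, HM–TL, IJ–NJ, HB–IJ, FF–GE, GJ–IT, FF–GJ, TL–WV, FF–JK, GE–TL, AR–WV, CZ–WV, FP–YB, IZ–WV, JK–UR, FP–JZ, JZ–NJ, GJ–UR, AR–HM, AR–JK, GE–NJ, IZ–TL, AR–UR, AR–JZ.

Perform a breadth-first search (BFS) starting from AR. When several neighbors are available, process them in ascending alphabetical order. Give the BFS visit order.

Visit AR; enqueue HM, IT, JK, JZ, TL, UR, WV → queue [HM, IT, JK, JZ, TL, UR, WV]
Visit HM; enqueue IJ → queue [IT, JK, JZ, TL, UR, WV, IJ]
Visit IT; enqueue GJ → queue [JK, JZ, TL, UR, WV, IJ, GJ]
Visit JK; enqueue FF, FP → queue [JZ, TL, UR, WV, IJ, GJ, FF, FP]
Visit JZ; enqueue NJ → queue [TL, UR, WV, IJ, GJ, FF, FP, NJ]
Visit TL; enqueue CZ, GE, HB, IZ → queue [UR, WV, IJ, GJ, FF, FP, NJ, CZ, GE, HB, IZ]
Visit UR → queue [WV, IJ, GJ, FF, FP, NJ, CZ, GE, HB, IZ]
Visit WV → queue [IJ, GJ, FF, FP, NJ, CZ, GE, HB, IZ]
Visit IJ → queue [GJ, FF, FP, NJ, CZ, GE, HB, IZ]
Visit GJ → queue [FF, FP, NJ, CZ, GE, HB, IZ]
Visit FF → queue [FP, NJ, CZ, GE, HB, IZ]
Visit FP; enqueue YB → queue [NJ, CZ, GE, HB, IZ, YB]
Visit NJ → queue [CZ, GE, HB, IZ, YB]
Visit CZ → queue [GE, HB, IZ, YB]
Visit GE → queue [HB, IZ, YB]
Visit HB → queue [IZ, YB]
Visit IZ → queue [YB]
Visit YB → queue []

AR → HM → IT → JK → JZ → TL → UR → WV → IJ → GJ → FF → FP → NJ → CZ → GE → HB → IZ → YB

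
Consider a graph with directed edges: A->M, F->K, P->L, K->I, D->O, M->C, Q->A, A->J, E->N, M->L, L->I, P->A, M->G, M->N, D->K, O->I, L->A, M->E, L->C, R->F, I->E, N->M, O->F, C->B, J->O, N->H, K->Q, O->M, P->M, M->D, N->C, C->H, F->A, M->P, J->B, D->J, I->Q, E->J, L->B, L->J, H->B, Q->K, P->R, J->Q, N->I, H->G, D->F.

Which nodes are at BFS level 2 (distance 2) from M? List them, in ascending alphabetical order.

Level 0: M
Level 1: C, D, E, G, L, N, P
Level 2: A, B, F, H, I, J, K, O, R
Level 3: Q

A, B, F, H, I, J, K, O, R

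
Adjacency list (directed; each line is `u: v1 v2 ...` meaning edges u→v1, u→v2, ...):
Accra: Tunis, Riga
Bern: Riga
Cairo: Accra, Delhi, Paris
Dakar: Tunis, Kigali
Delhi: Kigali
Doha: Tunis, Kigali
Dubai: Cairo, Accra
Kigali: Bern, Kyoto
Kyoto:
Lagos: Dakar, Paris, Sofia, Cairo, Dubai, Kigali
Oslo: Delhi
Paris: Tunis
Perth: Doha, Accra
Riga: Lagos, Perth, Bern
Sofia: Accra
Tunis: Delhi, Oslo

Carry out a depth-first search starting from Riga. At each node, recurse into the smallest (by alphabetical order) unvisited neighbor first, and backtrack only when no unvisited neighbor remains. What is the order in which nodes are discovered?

Riga → Bern → Lagos → Cairo → Accra → Tunis → Delhi → Kigali → Kyoto → Oslo → Paris → Dakar → Dubai → Sofia → Perth → Doha

Visit Riga
Riga → Bern
Riga → Lagos
Lagos → Cairo
Cairo → Accra
Accra → Tunis
Tunis → Delhi
Delhi → Kigali
Kigali → Kyoto
Tunis → Oslo
Cairo → Paris
Lagos → Dakar
Lagos → Dubai
Lagos → Sofia
Riga → Perth
Perth → Doha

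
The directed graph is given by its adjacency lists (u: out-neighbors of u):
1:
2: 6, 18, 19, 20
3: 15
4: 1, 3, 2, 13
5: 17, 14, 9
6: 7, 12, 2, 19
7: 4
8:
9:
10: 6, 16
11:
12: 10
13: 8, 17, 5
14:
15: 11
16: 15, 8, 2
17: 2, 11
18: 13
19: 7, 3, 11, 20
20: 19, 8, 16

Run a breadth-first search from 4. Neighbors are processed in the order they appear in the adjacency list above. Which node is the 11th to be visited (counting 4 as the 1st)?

8

Visit 4; enqueue 1, 3, 2, 13 → queue [1, 3, 2, 13]
Visit 1 → queue [3, 2, 13]
Visit 3; enqueue 15 → queue [2, 13, 15]
Visit 2; enqueue 6, 18, 19, 20 → queue [13, 15, 6, 18, 19, 20]
Visit 13; enqueue 8, 17, 5 → queue [15, 6, 18, 19, 20, 8, 17, 5]
Visit 15; enqueue 11 → queue [6, 18, 19, 20, 8, 17, 5, 11]
Visit 6; enqueue 7, 12 → queue [18, 19, 20, 8, 17, 5, 11, 7, 12]
Visit 18 → queue [19, 20, 8, 17, 5, 11, 7, 12]
Visit 19 → queue [20, 8, 17, 5, 11, 7, 12]
Visit 20; enqueue 16 → queue [8, 17, 5, 11, 7, 12, 16]
Visit 8 → queue [17, 5, 11, 7, 12, 16]
Visit 17 → queue [5, 11, 7, 12, 16]
Visit 5; enqueue 14, 9 → queue [11, 7, 12, 16, 14, 9]
Visit 11 → queue [7, 12, 16, 14, 9]
Visit 7 → queue [12, 16, 14, 9]
Visit 12; enqueue 10 → queue [16, 14, 9, 10]
Visit 16 → queue [14, 9, 10]
Visit 14 → queue [9, 10]
Visit 9 → queue [10]
Visit 10 → queue []

Visit order: 4, 1, 3, 2, 13, 15, 6, 18, 19, 20, 8, 17, 5, 11, 7, 12, 16, 14, 9, 10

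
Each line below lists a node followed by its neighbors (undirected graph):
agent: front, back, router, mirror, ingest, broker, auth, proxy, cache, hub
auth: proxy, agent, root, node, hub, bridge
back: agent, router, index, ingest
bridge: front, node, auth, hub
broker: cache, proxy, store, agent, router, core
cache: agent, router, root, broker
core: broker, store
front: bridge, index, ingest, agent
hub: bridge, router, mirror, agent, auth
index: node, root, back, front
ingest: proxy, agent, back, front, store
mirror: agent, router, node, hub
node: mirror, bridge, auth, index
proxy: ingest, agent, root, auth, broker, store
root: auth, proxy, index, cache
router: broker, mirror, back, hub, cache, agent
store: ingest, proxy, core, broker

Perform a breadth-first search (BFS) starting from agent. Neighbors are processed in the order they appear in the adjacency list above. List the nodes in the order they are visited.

Visit agent; enqueue front, back, router, mirror, ingest, broker, auth, proxy, cache, hub → queue [front, back, router, mirror, ingest, broker, auth, proxy, cache, hub]
Visit front; enqueue bridge, index → queue [back, router, mirror, ingest, broker, auth, proxy, cache, hub, bridge, index]
Visit back → queue [router, mirror, ingest, broker, auth, proxy, cache, hub, bridge, index]
Visit router → queue [mirror, ingest, broker, auth, proxy, cache, hub, bridge, index]
Visit mirror; enqueue node → queue [ingest, broker, auth, proxy, cache, hub, bridge, index, node]
Visit ingest; enqueue store → queue [broker, auth, proxy, cache, hub, bridge, index, node, store]
Visit broker; enqueue core → queue [auth, proxy, cache, hub, bridge, index, node, store, core]
Visit auth; enqueue root → queue [proxy, cache, hub, bridge, index, node, store, core, root]
Visit proxy → queue [cache, hub, bridge, index, node, store, core, root]
Visit cache → queue [hub, bridge, index, node, store, core, root]
Visit hub → queue [bridge, index, node, store, core, root]
Visit bridge → queue [index, node, store, core, root]
Visit index → queue [node, store, core, root]
Visit node → queue [store, core, root]
Visit store → queue [core, root]
Visit core → queue [root]
Visit root → queue []

agent -> front -> back -> router -> mirror -> ingest -> broker -> auth -> proxy -> cache -> hub -> bridge -> index -> node -> store -> core -> root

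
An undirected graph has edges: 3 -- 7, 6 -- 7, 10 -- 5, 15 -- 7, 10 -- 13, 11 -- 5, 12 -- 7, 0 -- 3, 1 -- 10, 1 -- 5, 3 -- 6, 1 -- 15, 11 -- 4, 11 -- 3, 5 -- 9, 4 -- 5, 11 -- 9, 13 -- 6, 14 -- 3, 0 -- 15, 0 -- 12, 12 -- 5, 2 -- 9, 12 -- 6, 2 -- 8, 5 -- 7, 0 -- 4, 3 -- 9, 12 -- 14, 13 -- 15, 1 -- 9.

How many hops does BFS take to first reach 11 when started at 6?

Level 0: 6
Level 1: 3, 7, 12, 13
Level 2: 0, 5, 9, 10, 11, 14, 15
Level 3: 1, 2, 4
Level 4: 8
11 first appears at level 2.

2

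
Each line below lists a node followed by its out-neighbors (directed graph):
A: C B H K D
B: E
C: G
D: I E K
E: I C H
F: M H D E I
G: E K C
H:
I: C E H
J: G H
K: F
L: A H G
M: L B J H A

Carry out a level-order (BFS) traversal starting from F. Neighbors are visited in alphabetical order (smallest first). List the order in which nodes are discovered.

F, D, E, H, I, M, K, C, A, B, J, L, G

Visit F; enqueue D, E, H, I, M → queue [D, E, H, I, M]
Visit D; enqueue K → queue [E, H, I, M, K]
Visit E; enqueue C → queue [H, I, M, K, C]
Visit H → queue [I, M, K, C]
Visit I → queue [M, K, C]
Visit M; enqueue A, B, J, L → queue [K, C, A, B, J, L]
Visit K → queue [C, A, B, J, L]
Visit C; enqueue G → queue [A, B, J, L, G]
Visit A → queue [B, J, L, G]
Visit B → queue [J, L, G]
Visit J → queue [L, G]
Visit L → queue [G]
Visit G → queue []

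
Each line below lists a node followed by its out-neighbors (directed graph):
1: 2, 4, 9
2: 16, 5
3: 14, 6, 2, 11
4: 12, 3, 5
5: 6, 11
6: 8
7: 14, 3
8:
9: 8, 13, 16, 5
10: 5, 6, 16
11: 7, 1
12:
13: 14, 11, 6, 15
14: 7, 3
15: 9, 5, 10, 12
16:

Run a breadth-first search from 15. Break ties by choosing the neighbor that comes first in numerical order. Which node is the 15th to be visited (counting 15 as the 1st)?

Visit 15; enqueue 5, 9, 10, 12 → queue [5, 9, 10, 12]
Visit 5; enqueue 6, 11 → queue [9, 10, 12, 6, 11]
Visit 9; enqueue 8, 13, 16 → queue [10, 12, 6, 11, 8, 13, 16]
Visit 10 → queue [12, 6, 11, 8, 13, 16]
Visit 12 → queue [6, 11, 8, 13, 16]
Visit 6 → queue [11, 8, 13, 16]
Visit 11; enqueue 1, 7 → queue [8, 13, 16, 1, 7]
Visit 8 → queue [13, 16, 1, 7]
Visit 13; enqueue 14 → queue [16, 1, 7, 14]
Visit 16 → queue [1, 7, 14]
Visit 1; enqueue 2, 4 → queue [7, 14, 2, 4]
Visit 7; enqueue 3 → queue [14, 2, 4, 3]
Visit 14 → queue [2, 4, 3]
Visit 2 → queue [4, 3]
Visit 4 → queue [3]
Visit 3 → queue []

Visit order: 15, 5, 9, 10, 12, 6, 11, 8, 13, 16, 1, 7, 14, 2, 4, 3

4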